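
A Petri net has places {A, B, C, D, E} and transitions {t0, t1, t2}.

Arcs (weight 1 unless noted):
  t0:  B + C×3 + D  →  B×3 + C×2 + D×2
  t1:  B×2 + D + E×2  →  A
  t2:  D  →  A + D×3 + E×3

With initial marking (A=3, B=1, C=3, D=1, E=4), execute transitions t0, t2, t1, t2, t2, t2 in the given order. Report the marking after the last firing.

step 1: fire t0:  (A=3, B=1, C=3, D=1, E=4) → (A=3, B=3, C=2, D=2, E=4)
step 2: fire t2:  (A=3, B=3, C=2, D=2, E=4) → (A=4, B=3, C=2, D=4, E=7)
step 3: fire t1:  (A=4, B=3, C=2, D=4, E=7) → (A=5, B=1, C=2, D=3, E=5)
step 4: fire t2:  (A=5, B=1, C=2, D=3, E=5) → (A=6, B=1, C=2, D=5, E=8)
step 5: fire t2:  (A=6, B=1, C=2, D=5, E=8) → (A=7, B=1, C=2, D=7, E=11)
step 6: fire t2:  (A=7, B=1, C=2, D=7, E=11) → (A=8, B=1, C=2, D=9, E=14)

(A=8, B=1, C=2, D=9, E=14)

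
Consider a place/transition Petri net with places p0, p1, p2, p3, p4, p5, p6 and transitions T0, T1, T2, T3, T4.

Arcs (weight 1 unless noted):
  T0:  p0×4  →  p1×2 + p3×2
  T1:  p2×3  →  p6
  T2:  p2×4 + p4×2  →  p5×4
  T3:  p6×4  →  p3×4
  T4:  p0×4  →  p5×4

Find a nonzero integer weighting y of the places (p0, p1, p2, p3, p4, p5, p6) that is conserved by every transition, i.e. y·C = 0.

Incidence matrix C (rows=places, cols=transitions):
       T0   T1   T2   T3   T4
   p0  -4    0    0    0   -4
   p1   2    0    0    0    0
   p2   0   -3   -4    0    0
   p3   2    0    0    4    0
   p4   0    0   -2    0    0
   p5   0    0    4    0    4
   p6   0    1    0   -4    0

Candidate y = [1, 2, 0, 0, 2, 1, 0]; check y·C column-wise:
  col T0: 1·-4 + 2·2 + 0·2 + 2·0 + 1·0 = 0
  col T1: 1·0 + 2·0 + 0·-3 + 2·0 + 1·0 + 0·1 = 0
  col T2: 1·0 + 2·0 + 0·-4 + 2·-2 + 1·4 = 0
  col T3: 1·0 + 2·0 + 0·4 + 2·0 + 1·0 + 0·-4 = 0
  col T4: 1·-4 + 2·0 + 2·0 + 1·4 = 0

y = (p0:1, p1:2, p2:0, p3:0, p4:2, p5:1, p6:0)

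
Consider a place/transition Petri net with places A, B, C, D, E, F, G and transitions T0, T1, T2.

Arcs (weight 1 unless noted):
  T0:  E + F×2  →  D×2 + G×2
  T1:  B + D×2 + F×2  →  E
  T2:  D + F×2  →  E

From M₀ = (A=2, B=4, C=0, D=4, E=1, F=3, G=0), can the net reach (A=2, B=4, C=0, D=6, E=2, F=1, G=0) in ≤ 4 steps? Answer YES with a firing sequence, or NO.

depth 0: 1 marking
depth 1: 4 markings reached so far
depth 2: 4 markings reached so far
(frontier empty at depth 2; search complete)
target is not among the 4 markings reachable within 4 steps

NO — not reachable within 4 firings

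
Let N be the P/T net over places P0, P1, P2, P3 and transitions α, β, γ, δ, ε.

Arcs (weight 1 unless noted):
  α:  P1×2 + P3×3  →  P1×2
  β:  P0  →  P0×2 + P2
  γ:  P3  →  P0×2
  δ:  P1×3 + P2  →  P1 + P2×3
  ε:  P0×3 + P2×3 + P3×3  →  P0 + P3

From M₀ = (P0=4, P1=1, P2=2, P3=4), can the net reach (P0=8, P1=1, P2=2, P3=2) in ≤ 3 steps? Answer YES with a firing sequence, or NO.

step 1: fire γ:  (P0=4, P1=1, P2=2, P3=4) → (P0=6, P1=1, P2=2, P3=3)
step 2: fire γ:  (P0=6, P1=1, P2=2, P3=3) → (P0=8, P1=1, P2=2, P3=2)

YES — reachable via ⟨γ, γ⟩ (2 firings)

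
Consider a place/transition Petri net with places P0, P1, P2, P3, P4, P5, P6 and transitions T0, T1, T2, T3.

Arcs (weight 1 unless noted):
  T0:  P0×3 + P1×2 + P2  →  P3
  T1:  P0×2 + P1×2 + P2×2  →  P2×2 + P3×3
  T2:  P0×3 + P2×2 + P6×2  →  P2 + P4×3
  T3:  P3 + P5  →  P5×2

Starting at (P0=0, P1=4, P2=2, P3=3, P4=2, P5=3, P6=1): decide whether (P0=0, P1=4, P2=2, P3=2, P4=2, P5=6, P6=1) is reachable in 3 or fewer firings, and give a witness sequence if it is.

NO — not reachable within 3 firings

depth 0: 1 marking
depth 1: 2 markings reached so far
depth 2: 3 markings reached so far
depth 3: 4 markings reached so far
target is not among the 4 markings reachable within 3 steps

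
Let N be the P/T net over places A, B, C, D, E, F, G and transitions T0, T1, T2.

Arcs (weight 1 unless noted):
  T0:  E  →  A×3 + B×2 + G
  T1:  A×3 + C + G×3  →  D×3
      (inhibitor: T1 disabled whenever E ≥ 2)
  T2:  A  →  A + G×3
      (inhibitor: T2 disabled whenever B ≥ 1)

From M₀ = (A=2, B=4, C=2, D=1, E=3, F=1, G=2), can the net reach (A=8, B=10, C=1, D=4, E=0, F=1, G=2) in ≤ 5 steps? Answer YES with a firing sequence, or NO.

step 1: fire T0:  (A=2, B=4, C=2, D=1, E=3, F=1, G=2) → (A=5, B=6, C=2, D=1, E=2, F=1, G=3)
step 2: fire T0:  (A=5, B=6, C=2, D=1, E=2, F=1, G=3) → (A=8, B=8, C=2, D=1, E=1, F=1, G=4)
step 3: fire T0:  (A=8, B=8, C=2, D=1, E=1, F=1, G=4) → (A=11, B=10, C=2, D=1, E=0, F=1, G=5)
step 4: fire T1:  (A=11, B=10, C=2, D=1, E=0, F=1, G=5) → (A=8, B=10, C=1, D=4, E=0, F=1, G=2)

YES — reachable via ⟨T0, T0, T0, T1⟩ (4 firings)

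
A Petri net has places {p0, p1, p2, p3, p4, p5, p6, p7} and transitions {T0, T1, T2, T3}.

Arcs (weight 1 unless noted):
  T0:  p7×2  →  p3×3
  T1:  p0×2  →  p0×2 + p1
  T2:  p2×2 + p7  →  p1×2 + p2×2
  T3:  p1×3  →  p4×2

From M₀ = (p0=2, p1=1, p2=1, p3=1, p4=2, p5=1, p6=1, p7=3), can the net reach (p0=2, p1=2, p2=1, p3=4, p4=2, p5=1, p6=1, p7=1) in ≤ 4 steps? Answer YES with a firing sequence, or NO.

YES — reachable via ⟨T0, T1⟩ (2 firings)

step 1: fire T0:  (p0=2, p1=1, p2=1, p3=1, p4=2, p5=1, p6=1, p7=3) → (p0=2, p1=1, p2=1, p3=4, p4=2, p5=1, p6=1, p7=1)
step 2: fire T1:  (p0=2, p1=1, p2=1, p3=4, p4=2, p5=1, p6=1, p7=1) → (p0=2, p1=2, p2=1, p3=4, p4=2, p5=1, p6=1, p7=1)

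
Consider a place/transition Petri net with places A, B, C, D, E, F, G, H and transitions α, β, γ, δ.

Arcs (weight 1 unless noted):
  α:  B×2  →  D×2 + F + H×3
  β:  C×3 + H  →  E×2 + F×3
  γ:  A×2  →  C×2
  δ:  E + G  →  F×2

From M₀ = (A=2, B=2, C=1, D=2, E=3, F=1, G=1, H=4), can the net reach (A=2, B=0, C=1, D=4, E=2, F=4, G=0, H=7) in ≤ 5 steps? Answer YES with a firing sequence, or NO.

step 1: fire α:  (A=2, B=2, C=1, D=2, E=3, F=1, G=1, H=4) → (A=2, B=0, C=1, D=4, E=3, F=2, G=1, H=7)
step 2: fire δ:  (A=2, B=0, C=1, D=4, E=3, F=2, G=1, H=7) → (A=2, B=0, C=1, D=4, E=2, F=4, G=0, H=7)

YES — reachable via ⟨α, δ⟩ (2 firings)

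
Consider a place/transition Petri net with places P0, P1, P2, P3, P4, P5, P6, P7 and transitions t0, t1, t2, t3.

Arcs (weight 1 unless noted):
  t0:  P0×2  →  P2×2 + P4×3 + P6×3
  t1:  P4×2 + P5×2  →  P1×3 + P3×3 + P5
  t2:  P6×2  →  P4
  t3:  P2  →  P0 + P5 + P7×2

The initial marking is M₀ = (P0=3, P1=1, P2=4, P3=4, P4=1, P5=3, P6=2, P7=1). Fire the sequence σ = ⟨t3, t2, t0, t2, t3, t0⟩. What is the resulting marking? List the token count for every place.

step 1: fire t3:  (P0=3, P1=1, P2=4, P3=4, P4=1, P5=3, P6=2, P7=1) → (P0=4, P1=1, P2=3, P3=4, P4=1, P5=4, P6=2, P7=3)
step 2: fire t2:  (P0=4, P1=1, P2=3, P3=4, P4=1, P5=4, P6=2, P7=3) → (P0=4, P1=1, P2=3, P3=4, P4=2, P5=4, P6=0, P7=3)
step 3: fire t0:  (P0=4, P1=1, P2=3, P3=4, P4=2, P5=4, P6=0, P7=3) → (P0=2, P1=1, P2=5, P3=4, P4=5, P5=4, P6=3, P7=3)
step 4: fire t2:  (P0=2, P1=1, P2=5, P3=4, P4=5, P5=4, P6=3, P7=3) → (P0=2, P1=1, P2=5, P3=4, P4=6, P5=4, P6=1, P7=3)
step 5: fire t3:  (P0=2, P1=1, P2=5, P3=4, P4=6, P5=4, P6=1, P7=3) → (P0=3, P1=1, P2=4, P3=4, P4=6, P5=5, P6=1, P7=5)
step 6: fire t0:  (P0=3, P1=1, P2=4, P3=4, P4=6, P5=5, P6=1, P7=5) → (P0=1, P1=1, P2=6, P3=4, P4=9, P5=5, P6=4, P7=5)

(P0=1, P1=1, P2=6, P3=4, P4=9, P5=5, P6=4, P7=5)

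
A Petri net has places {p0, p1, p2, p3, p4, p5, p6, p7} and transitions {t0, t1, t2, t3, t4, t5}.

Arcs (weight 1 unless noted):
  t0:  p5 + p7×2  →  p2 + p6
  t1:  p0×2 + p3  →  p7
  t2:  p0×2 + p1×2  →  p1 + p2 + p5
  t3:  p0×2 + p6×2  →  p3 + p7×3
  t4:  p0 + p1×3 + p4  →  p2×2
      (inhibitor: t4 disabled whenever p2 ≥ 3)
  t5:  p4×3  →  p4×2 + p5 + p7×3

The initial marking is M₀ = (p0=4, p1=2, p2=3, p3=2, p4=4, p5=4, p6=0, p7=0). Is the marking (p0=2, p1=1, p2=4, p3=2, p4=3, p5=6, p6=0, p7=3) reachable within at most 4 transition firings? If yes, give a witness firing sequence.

YES — reachable via ⟨t2, t5⟩ (2 firings)

step 1: fire t2:  (p0=4, p1=2, p2=3, p3=2, p4=4, p5=4, p6=0, p7=0) → (p0=2, p1=1, p2=4, p3=2, p4=4, p5=5, p6=0, p7=0)
step 2: fire t5:  (p0=2, p1=1, p2=4, p3=2, p4=4, p5=5, p6=0, p7=0) → (p0=2, p1=1, p2=4, p3=2, p4=3, p5=6, p6=0, p7=3)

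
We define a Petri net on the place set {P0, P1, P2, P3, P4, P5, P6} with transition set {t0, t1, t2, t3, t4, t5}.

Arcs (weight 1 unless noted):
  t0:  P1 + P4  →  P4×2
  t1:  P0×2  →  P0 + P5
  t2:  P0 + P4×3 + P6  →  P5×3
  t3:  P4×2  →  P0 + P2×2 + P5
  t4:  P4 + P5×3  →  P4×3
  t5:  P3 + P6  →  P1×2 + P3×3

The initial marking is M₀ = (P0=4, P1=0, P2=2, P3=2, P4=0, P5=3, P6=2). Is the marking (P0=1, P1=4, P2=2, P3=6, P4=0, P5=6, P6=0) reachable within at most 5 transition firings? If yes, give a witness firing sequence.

step 1: fire t1:  (P0=4, P1=0, P2=2, P3=2, P4=0, P5=3, P6=2) → (P0=3, P1=0, P2=2, P3=2, P4=0, P5=4, P6=2)
step 2: fire t1:  (P0=3, P1=0, P2=2, P3=2, P4=0, P5=4, P6=2) → (P0=2, P1=0, P2=2, P3=2, P4=0, P5=5, P6=2)
step 3: fire t1:  (P0=2, P1=0, P2=2, P3=2, P4=0, P5=5, P6=2) → (P0=1, P1=0, P2=2, P3=2, P4=0, P5=6, P6=2)
step 4: fire t5:  (P0=1, P1=0, P2=2, P3=2, P4=0, P5=6, P6=2) → (P0=1, P1=2, P2=2, P3=4, P4=0, P5=6, P6=1)
step 5: fire t5:  (P0=1, P1=2, P2=2, P3=4, P4=0, P5=6, P6=1) → (P0=1, P1=4, P2=2, P3=6, P4=0, P5=6, P6=0)

YES — reachable via ⟨t1, t1, t1, t5, t5⟩ (5 firings)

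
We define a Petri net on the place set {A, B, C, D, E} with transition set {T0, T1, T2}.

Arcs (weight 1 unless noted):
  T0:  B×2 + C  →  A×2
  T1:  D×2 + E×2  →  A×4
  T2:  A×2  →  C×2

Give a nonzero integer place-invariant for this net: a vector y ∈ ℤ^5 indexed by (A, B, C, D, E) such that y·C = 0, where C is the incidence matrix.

Incidence matrix C (rows=places, cols=transitions):
       T0   T1   T2
    A   2    4   -2
    B  -2    0    0
    C  -1    0    2
    D   0   -2    0
    E   0   -2    0

Candidate y = [2, 1, 2, 4, 0]; check y·C column-wise:
  col T0: 2·2 + 1·-2 + 2·-1 + 4·0 = 0
  col T1: 2·4 + 1·0 + 2·0 + 4·-2 + 0·-2 = 0
  col T2: 2·-2 + 1·0 + 2·2 + 4·0 = 0

y = (A:2, B:1, C:2, D:4, E:0)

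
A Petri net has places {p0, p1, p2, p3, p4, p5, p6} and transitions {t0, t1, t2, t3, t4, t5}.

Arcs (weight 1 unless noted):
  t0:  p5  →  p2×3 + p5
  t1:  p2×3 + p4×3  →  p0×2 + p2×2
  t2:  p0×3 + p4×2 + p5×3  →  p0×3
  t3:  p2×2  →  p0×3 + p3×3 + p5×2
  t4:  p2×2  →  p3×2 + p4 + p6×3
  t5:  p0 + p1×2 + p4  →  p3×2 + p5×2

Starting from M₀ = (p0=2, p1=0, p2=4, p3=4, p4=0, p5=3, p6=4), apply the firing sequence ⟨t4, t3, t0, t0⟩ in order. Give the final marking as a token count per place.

(p0=5, p1=0, p2=6, p3=9, p4=1, p5=5, p6=7)

step 1: fire t4:  (p0=2, p1=0, p2=4, p3=4, p4=0, p5=3, p6=4) → (p0=2, p1=0, p2=2, p3=6, p4=1, p5=3, p6=7)
step 2: fire t3:  (p0=2, p1=0, p2=2, p3=6, p4=1, p5=3, p6=7) → (p0=5, p1=0, p2=0, p3=9, p4=1, p5=5, p6=7)
step 3: fire t0:  (p0=5, p1=0, p2=0, p3=9, p4=1, p5=5, p6=7) → (p0=5, p1=0, p2=3, p3=9, p4=1, p5=5, p6=7)
step 4: fire t0:  (p0=5, p1=0, p2=3, p3=9, p4=1, p5=5, p6=7) → (p0=5, p1=0, p2=6, p3=9, p4=1, p5=5, p6=7)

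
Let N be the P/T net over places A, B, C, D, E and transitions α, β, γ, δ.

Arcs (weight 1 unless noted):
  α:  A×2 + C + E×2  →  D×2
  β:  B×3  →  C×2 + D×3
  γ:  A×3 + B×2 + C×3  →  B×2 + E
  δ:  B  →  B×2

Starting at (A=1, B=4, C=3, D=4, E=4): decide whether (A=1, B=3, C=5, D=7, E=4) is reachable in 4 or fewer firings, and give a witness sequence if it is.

step 1: fire β:  (A=1, B=4, C=3, D=4, E=4) → (A=1, B=1, C=5, D=7, E=4)
step 2: fire δ:  (A=1, B=1, C=5, D=7, E=4) → (A=1, B=2, C=5, D=7, E=4)
step 3: fire δ:  (A=1, B=2, C=5, D=7, E=4) → (A=1, B=3, C=5, D=7, E=4)

YES — reachable via ⟨β, δ, δ⟩ (3 firings)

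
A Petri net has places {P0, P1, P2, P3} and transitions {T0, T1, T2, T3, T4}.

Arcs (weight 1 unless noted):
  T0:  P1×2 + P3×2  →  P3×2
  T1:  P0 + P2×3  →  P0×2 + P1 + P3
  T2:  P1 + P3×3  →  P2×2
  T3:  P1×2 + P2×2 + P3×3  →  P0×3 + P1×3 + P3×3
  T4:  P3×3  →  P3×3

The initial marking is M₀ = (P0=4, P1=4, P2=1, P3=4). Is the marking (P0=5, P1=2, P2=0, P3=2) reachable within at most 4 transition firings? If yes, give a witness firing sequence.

YES — reachable via ⟨T0, T2, T1⟩ (3 firings)

step 1: fire T0:  (P0=4, P1=4, P2=1, P3=4) → (P0=4, P1=2, P2=1, P3=4)
step 2: fire T2:  (P0=4, P1=2, P2=1, P3=4) → (P0=4, P1=1, P2=3, P3=1)
step 3: fire T1:  (P0=4, P1=1, P2=3, P3=1) → (P0=5, P1=2, P2=0, P3=2)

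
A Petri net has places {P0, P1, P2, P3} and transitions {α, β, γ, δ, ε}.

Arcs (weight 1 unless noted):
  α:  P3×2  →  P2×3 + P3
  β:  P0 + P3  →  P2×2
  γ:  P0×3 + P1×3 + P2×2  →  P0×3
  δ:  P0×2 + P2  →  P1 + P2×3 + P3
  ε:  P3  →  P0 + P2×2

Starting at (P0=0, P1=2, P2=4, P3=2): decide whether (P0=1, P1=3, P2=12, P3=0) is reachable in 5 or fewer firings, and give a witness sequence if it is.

step 1: fire ε:  (P0=0, P1=2, P2=4, P3=2) → (P0=1, P1=2, P2=6, P3=1)
step 2: fire ε:  (P0=1, P1=2, P2=6, P3=1) → (P0=2, P1=2, P2=8, P3=0)
step 3: fire δ:  (P0=2, P1=2, P2=8, P3=0) → (P0=0, P1=3, P2=10, P3=1)
step 4: fire ε:  (P0=0, P1=3, P2=10, P3=1) → (P0=1, P1=3, P2=12, P3=0)

YES — reachable via ⟨ε, ε, δ, ε⟩ (4 firings)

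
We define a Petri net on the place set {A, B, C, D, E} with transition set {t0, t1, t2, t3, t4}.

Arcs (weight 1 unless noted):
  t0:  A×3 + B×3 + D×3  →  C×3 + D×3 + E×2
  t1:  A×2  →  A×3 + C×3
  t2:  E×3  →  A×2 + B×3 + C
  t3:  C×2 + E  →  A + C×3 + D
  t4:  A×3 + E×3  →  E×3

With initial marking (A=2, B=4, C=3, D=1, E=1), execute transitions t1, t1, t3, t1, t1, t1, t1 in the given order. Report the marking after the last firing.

step 1: fire t1:  (A=2, B=4, C=3, D=1, E=1) → (A=3, B=4, C=6, D=1, E=1)
step 2: fire t1:  (A=3, B=4, C=6, D=1, E=1) → (A=4, B=4, C=9, D=1, E=1)
step 3: fire t3:  (A=4, B=4, C=9, D=1, E=1) → (A=5, B=4, C=10, D=2, E=0)
step 4: fire t1:  (A=5, B=4, C=10, D=2, E=0) → (A=6, B=4, C=13, D=2, E=0)
step 5: fire t1:  (A=6, B=4, C=13, D=2, E=0) → (A=7, B=4, C=16, D=2, E=0)
step 6: fire t1:  (A=7, B=4, C=16, D=2, E=0) → (A=8, B=4, C=19, D=2, E=0)
step 7: fire t1:  (A=8, B=4, C=19, D=2, E=0) → (A=9, B=4, C=22, D=2, E=0)

(A=9, B=4, C=22, D=2, E=0)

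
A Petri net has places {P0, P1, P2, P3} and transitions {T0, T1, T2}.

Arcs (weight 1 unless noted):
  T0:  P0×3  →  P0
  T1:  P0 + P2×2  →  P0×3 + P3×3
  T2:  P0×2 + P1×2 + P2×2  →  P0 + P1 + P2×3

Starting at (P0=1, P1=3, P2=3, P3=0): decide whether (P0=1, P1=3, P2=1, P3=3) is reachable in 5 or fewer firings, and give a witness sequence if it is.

YES — reachable via ⟨T1, T0⟩ (2 firings)

step 1: fire T1:  (P0=1, P1=3, P2=3, P3=0) → (P0=3, P1=3, P2=1, P3=3)
step 2: fire T0:  (P0=3, P1=3, P2=1, P3=3) → (P0=1, P1=3, P2=1, P3=3)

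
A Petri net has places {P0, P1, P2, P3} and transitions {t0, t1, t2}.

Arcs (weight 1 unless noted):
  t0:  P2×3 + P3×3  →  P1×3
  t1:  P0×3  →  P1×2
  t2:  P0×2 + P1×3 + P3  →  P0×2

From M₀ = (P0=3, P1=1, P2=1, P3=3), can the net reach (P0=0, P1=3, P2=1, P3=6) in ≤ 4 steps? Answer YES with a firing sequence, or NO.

depth 0: 1 marking
depth 1: 2 markings reached so far
depth 2: 2 markings reached so far
(frontier empty at depth 2; search complete)
target is not among the 2 markings reachable within 4 steps

NO — not reachable within 4 firings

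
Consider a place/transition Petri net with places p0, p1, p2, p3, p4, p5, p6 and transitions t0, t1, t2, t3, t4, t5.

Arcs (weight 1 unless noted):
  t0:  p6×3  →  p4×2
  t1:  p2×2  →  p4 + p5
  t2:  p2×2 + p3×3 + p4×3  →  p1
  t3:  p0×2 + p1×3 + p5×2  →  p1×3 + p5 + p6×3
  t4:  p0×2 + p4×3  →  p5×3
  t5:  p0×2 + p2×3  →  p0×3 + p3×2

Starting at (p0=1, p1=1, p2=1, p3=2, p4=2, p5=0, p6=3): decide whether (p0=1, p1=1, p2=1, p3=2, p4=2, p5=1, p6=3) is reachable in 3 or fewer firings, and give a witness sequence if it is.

NO — not reachable within 3 firings

depth 0: 1 marking
depth 1: 2 markings reached so far
depth 2: 2 markings reached so far
(frontier empty at depth 2; search complete)
target is not among the 2 markings reachable within 3 steps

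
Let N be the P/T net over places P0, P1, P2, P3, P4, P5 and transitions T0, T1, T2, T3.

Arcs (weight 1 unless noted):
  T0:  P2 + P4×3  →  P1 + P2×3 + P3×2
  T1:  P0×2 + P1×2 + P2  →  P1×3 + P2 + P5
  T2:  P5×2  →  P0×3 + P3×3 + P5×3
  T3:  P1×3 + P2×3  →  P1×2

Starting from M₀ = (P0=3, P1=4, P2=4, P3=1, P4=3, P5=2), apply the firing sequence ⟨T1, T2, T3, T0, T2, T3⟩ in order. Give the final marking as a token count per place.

(P0=7, P1=4, P2=0, P3=9, P4=0, P5=5)

step 1: fire T1:  (P0=3, P1=4, P2=4, P3=1, P4=3, P5=2) → (P0=1, P1=5, P2=4, P3=1, P4=3, P5=3)
step 2: fire T2:  (P0=1, P1=5, P2=4, P3=1, P4=3, P5=3) → (P0=4, P1=5, P2=4, P3=4, P4=3, P5=4)
step 3: fire T3:  (P0=4, P1=5, P2=4, P3=4, P4=3, P5=4) → (P0=4, P1=4, P2=1, P3=4, P4=3, P5=4)
step 4: fire T0:  (P0=4, P1=4, P2=1, P3=4, P4=3, P5=4) → (P0=4, P1=5, P2=3, P3=6, P4=0, P5=4)
step 5: fire T2:  (P0=4, P1=5, P2=3, P3=6, P4=0, P5=4) → (P0=7, P1=5, P2=3, P3=9, P4=0, P5=5)
step 6: fire T3:  (P0=7, P1=5, P2=3, P3=9, P4=0, P5=5) → (P0=7, P1=4, P2=0, P3=9, P4=0, P5=5)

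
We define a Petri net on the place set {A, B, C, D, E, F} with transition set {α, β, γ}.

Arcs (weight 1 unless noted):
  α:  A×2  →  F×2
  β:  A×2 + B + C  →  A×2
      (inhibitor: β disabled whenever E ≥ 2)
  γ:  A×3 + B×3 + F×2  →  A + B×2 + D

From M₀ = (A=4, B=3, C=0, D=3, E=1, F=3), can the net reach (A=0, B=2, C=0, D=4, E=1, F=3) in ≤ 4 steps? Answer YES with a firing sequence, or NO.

step 1: fire γ:  (A=4, B=3, C=0, D=3, E=1, F=3) → (A=2, B=2, C=0, D=4, E=1, F=1)
step 2: fire α:  (A=2, B=2, C=0, D=4, E=1, F=1) → (A=0, B=2, C=0, D=4, E=1, F=3)

YES — reachable via ⟨γ, α⟩ (2 firings)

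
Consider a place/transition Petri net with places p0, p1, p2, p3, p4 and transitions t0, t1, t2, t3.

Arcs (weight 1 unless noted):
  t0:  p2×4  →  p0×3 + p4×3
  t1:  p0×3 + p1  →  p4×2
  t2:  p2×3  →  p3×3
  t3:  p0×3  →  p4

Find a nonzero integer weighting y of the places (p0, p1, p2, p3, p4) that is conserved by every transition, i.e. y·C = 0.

y = (p0:1, p1:3, p2:3, p3:3, p4:3)

Incidence matrix C (rows=places, cols=transitions):
       t0   t1   t2   t3
   p0   3   -3    0   -3
   p1   0   -1    0    0
   p2  -4    0   -3    0
   p3   0    0    3    0
   p4   3    2    0    1

Candidate y = [1, 3, 3, 3, 3]; check y·C column-wise:
  col t0: 1·3 + 3·0 + 3·-4 + 3·0 + 3·3 = 0
  col t1: 1·-3 + 3·-1 + 3·0 + 3·0 + 3·2 = 0
  col t2: 1·0 + 3·0 + 3·-3 + 3·3 + 3·0 = 0
  col t3: 1·-3 + 3·0 + 3·0 + 3·0 + 3·1 = 0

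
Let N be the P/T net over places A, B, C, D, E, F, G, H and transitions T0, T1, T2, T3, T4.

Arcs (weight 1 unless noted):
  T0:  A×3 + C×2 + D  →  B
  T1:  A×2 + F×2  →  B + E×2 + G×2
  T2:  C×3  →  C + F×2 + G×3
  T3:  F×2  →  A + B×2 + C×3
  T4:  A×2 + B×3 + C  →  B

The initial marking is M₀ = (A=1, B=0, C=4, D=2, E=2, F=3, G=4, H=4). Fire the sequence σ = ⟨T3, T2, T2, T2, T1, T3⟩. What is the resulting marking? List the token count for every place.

step 1: fire T3:  (A=1, B=0, C=4, D=2, E=2, F=3, G=4, H=4) → (A=2, B=2, C=7, D=2, E=2, F=1, G=4, H=4)
step 2: fire T2:  (A=2, B=2, C=7, D=2, E=2, F=1, G=4, H=4) → (A=2, B=2, C=5, D=2, E=2, F=3, G=7, H=4)
step 3: fire T2:  (A=2, B=2, C=5, D=2, E=2, F=3, G=7, H=4) → (A=2, B=2, C=3, D=2, E=2, F=5, G=10, H=4)
step 4: fire T2:  (A=2, B=2, C=3, D=2, E=2, F=5, G=10, H=4) → (A=2, B=2, C=1, D=2, E=2, F=7, G=13, H=4)
step 5: fire T1:  (A=2, B=2, C=1, D=2, E=2, F=7, G=13, H=4) → (A=0, B=3, C=1, D=2, E=4, F=5, G=15, H=4)
step 6: fire T3:  (A=0, B=3, C=1, D=2, E=4, F=5, G=15, H=4) → (A=1, B=5, C=4, D=2, E=4, F=3, G=15, H=4)

(A=1, B=5, C=4, D=2, E=4, F=3, G=15, H=4)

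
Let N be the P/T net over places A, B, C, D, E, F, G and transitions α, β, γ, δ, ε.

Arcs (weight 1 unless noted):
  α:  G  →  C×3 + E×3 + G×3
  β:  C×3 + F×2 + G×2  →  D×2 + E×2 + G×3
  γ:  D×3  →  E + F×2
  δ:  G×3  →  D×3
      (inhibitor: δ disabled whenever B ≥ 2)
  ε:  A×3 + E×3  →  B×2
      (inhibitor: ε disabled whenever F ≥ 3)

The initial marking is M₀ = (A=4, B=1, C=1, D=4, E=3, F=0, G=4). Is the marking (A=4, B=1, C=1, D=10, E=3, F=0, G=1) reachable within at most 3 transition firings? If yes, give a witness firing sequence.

NO — not reachable within 3 firings

depth 0: 1 marking
depth 1: 5 markings reached so far
depth 2: 12 markings reached so far
depth 3: 23 markings reached so far
target is not among the 23 markings reachable within 3 steps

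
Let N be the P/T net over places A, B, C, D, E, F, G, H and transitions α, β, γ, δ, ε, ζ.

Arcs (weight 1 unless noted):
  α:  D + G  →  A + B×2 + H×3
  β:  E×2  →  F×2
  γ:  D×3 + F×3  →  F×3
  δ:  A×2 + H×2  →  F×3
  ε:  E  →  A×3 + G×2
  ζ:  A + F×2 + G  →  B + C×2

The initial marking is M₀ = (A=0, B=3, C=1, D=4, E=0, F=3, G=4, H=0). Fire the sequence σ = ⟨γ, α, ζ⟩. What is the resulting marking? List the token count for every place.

(A=0, B=6, C=3, D=0, E=0, F=1, G=2, H=3)

step 1: fire γ:  (A=0, B=3, C=1, D=4, E=0, F=3, G=4, H=0) → (A=0, B=3, C=1, D=1, E=0, F=3, G=4, H=0)
step 2: fire α:  (A=0, B=3, C=1, D=1, E=0, F=3, G=4, H=0) → (A=1, B=5, C=1, D=0, E=0, F=3, G=3, H=3)
step 3: fire ζ:  (A=1, B=5, C=1, D=0, E=0, F=3, G=3, H=3) → (A=0, B=6, C=3, D=0, E=0, F=1, G=2, H=3)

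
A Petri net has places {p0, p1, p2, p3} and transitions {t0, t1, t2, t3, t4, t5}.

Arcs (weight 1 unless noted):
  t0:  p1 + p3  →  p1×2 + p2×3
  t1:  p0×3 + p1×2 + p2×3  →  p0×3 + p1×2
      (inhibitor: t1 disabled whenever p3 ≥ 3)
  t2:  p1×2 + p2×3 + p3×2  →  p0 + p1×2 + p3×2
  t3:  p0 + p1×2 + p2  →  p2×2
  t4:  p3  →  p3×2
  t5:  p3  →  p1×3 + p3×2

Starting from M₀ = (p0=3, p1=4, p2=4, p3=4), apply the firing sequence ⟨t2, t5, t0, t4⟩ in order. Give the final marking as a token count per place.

(p0=4, p1=8, p2=4, p3=5)

step 1: fire t2:  (p0=3, p1=4, p2=4, p3=4) → (p0=4, p1=4, p2=1, p3=4)
step 2: fire t5:  (p0=4, p1=4, p2=1, p3=4) → (p0=4, p1=7, p2=1, p3=5)
step 3: fire t0:  (p0=4, p1=7, p2=1, p3=5) → (p0=4, p1=8, p2=4, p3=4)
step 4: fire t4:  (p0=4, p1=8, p2=4, p3=4) → (p0=4, p1=8, p2=4, p3=5)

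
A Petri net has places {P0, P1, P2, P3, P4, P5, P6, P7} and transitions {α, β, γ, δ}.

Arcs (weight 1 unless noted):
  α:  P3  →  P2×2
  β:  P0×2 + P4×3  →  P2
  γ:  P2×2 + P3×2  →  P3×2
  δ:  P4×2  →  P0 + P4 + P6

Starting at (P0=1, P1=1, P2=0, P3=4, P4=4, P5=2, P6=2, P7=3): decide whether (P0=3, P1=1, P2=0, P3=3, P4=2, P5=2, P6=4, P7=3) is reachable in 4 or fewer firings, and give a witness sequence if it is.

step 1: fire α:  (P0=1, P1=1, P2=0, P3=4, P4=4, P5=2, P6=2, P7=3) → (P0=1, P1=1, P2=2, P3=3, P4=4, P5=2, P6=2, P7=3)
step 2: fire γ:  (P0=1, P1=1, P2=2, P3=3, P4=4, P5=2, P6=2, P7=3) → (P0=1, P1=1, P2=0, P3=3, P4=4, P5=2, P6=2, P7=3)
step 3: fire δ:  (P0=1, P1=1, P2=0, P3=3, P4=4, P5=2, P6=2, P7=3) → (P0=2, P1=1, P2=0, P3=3, P4=3, P5=2, P6=3, P7=3)
step 4: fire δ:  (P0=2, P1=1, P2=0, P3=3, P4=3, P5=2, P6=3, P7=3) → (P0=3, P1=1, P2=0, P3=3, P4=2, P5=2, P6=4, P7=3)

YES — reachable via ⟨α, γ, δ, δ⟩ (4 firings)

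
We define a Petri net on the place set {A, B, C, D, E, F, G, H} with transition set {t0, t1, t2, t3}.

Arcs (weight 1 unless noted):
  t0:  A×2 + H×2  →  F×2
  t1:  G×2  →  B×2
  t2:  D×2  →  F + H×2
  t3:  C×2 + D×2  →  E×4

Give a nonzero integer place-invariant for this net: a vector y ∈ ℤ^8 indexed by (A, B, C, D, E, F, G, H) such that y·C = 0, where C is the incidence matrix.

Incidence matrix C (rows=places, cols=transitions):
       t0   t1   t2   t3
    A  -2    0    0    0
    B   0    2    0    0
    C   0    0    0   -2
    D   0    0   -2   -2
    E   0    0    0    4
    F   2    0    1    0
    G   0   -2    0    0
    H  -2    0    2    0

Candidate y = [0, 0, 2, 0, 1, 0, 0, 0]; check y·C column-wise:
  col t0: 0·-2 + 2·0 + 1·0 + 0·2 + 0·-2 = 0
  col t1: 0·2 + 2·0 + 1·0 + 0·-2 = 0
  col t2: 2·0 + 0·-2 + 1·0 + 0·1 + 0·2 = 0
  col t3: 2·-2 + 0·-2 + 1·4 = 0

y = (A:0, B:0, C:2, D:0, E:1, F:0, G:0, H:0)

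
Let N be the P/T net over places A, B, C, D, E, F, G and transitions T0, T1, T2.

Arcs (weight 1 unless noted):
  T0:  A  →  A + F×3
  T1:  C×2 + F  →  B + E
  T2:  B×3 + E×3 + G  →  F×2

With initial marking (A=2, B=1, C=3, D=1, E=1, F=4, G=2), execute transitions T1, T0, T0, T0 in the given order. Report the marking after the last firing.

(A=2, B=2, C=1, D=1, E=2, F=12, G=2)

step 1: fire T1:  (A=2, B=1, C=3, D=1, E=1, F=4, G=2) → (A=2, B=2, C=1, D=1, E=2, F=3, G=2)
step 2: fire T0:  (A=2, B=2, C=1, D=1, E=2, F=3, G=2) → (A=2, B=2, C=1, D=1, E=2, F=6, G=2)
step 3: fire T0:  (A=2, B=2, C=1, D=1, E=2, F=6, G=2) → (A=2, B=2, C=1, D=1, E=2, F=9, G=2)
step 4: fire T0:  (A=2, B=2, C=1, D=1, E=2, F=9, G=2) → (A=2, B=2, C=1, D=1, E=2, F=12, G=2)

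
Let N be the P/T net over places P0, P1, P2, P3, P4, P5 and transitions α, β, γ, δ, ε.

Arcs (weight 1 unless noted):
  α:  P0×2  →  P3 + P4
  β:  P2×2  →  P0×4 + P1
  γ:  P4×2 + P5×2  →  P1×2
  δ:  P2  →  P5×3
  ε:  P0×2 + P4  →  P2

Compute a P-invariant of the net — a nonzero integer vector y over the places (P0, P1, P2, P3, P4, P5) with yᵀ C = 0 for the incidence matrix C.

y = (P0:1, P1:2, P2:3, P3:1, P4:1, P5:1)

Incidence matrix C (rows=places, cols=transitions):
        α    β    γ    δ    ε
   P0  -2    4    0    0   -2
   P1   0    1    2    0    0
   P2   0   -2    0   -1    1
   P3   1    0    0    0    0
   P4   1    0   -2    0   -1
   P5   0    0   -2    3    0

Candidate y = [1, 2, 3, 1, 1, 1]; check y·C column-wise:
  col α: 1·-2 + 2·0 + 3·0 + 1·1 + 1·1 + 1·0 = 0
  col β: 1·4 + 2·1 + 3·-2 + 1·0 + 1·0 + 1·0 = 0
  col γ: 1·0 + 2·2 + 3·0 + 1·0 + 1·-2 + 1·-2 = 0
  col δ: 1·0 + 2·0 + 3·-1 + 1·0 + 1·0 + 1·3 = 0
  col ε: 1·-2 + 2·0 + 3·1 + 1·0 + 1·-1 + 1·0 = 0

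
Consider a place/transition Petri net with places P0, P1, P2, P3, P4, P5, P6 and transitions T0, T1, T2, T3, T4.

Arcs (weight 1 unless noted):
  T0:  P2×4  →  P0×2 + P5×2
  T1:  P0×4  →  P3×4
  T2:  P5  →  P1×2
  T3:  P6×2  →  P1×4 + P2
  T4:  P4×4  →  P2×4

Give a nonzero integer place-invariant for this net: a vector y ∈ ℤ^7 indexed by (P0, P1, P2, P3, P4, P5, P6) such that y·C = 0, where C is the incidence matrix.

Incidence matrix C (rows=places, cols=transitions):
       T0   T1   T2   T3   T4
   P0   2   -4    0    0    0
   P1   0    0    2    4    0
   P2  -4    0    0    1    4
   P3   0    4    0    0    0
   P4   0    0    0    0   -4
   P5   2    0   -1    0    0
   P6   0    0    0   -2    0

Candidate y = [10, -1, 4, 10, 4, -2, 0]; check y·C column-wise:
  col T0: 10·2 + -1·0 + 4·-4 + 10·0 + 4·0 + -2·2 = 0
  col T1: 10·-4 + -1·0 + 4·0 + 10·4 + 4·0 + -2·0 = 0
  col T2: 10·0 + -1·2 + 4·0 + 10·0 + 4·0 + -2·-1 = 0
  col T3: 10·0 + -1·4 + 4·1 + 10·0 + 4·0 + -2·0 + 0·-2 = 0
  col T4: 10·0 + -1·0 + 4·4 + 10·0 + 4·-4 + -2·0 = 0

y = (P0:10, P1:-1, P2:4, P3:10, P4:4, P5:-2, P6:0)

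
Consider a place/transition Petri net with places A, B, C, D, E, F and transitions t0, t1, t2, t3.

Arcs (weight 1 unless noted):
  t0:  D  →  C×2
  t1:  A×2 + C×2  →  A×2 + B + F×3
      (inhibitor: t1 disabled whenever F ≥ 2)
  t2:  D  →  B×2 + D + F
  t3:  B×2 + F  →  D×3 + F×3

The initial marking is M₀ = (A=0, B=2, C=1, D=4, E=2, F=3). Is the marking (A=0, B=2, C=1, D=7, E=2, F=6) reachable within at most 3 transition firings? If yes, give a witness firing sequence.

YES — reachable via ⟨t2, t3⟩ (2 firings)

step 1: fire t2:  (A=0, B=2, C=1, D=4, E=2, F=3) → (A=0, B=4, C=1, D=4, E=2, F=4)
step 2: fire t3:  (A=0, B=4, C=1, D=4, E=2, F=4) → (A=0, B=2, C=1, D=7, E=2, F=6)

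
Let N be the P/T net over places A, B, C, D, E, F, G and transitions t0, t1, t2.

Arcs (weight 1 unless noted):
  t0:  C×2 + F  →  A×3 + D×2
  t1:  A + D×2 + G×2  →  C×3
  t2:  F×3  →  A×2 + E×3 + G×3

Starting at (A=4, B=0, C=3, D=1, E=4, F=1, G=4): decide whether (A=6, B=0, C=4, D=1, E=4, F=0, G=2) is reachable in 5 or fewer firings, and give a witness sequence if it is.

step 1: fire t0:  (A=4, B=0, C=3, D=1, E=4, F=1, G=4) → (A=7, B=0, C=1, D=3, E=4, F=0, G=4)
step 2: fire t1:  (A=7, B=0, C=1, D=3, E=4, F=0, G=4) → (A=6, B=0, C=4, D=1, E=4, F=0, G=2)

YES — reachable via ⟨t0, t1⟩ (2 firings)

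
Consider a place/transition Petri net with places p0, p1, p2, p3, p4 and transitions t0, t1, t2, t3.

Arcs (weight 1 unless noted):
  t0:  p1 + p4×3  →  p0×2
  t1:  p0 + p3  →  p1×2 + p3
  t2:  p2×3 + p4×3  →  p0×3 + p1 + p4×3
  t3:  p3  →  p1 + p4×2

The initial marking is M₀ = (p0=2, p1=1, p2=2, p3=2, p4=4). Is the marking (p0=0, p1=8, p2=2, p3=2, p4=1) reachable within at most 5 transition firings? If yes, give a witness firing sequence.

YES — reachable via ⟨t0, t1, t1, t1, t1⟩ (5 firings)

step 1: fire t0:  (p0=2, p1=1, p2=2, p3=2, p4=4) → (p0=4, p1=0, p2=2, p3=2, p4=1)
step 2: fire t1:  (p0=4, p1=0, p2=2, p3=2, p4=1) → (p0=3, p1=2, p2=2, p3=2, p4=1)
step 3: fire t1:  (p0=3, p1=2, p2=2, p3=2, p4=1) → (p0=2, p1=4, p2=2, p3=2, p4=1)
step 4: fire t1:  (p0=2, p1=4, p2=2, p3=2, p4=1) → (p0=1, p1=6, p2=2, p3=2, p4=1)
step 5: fire t1:  (p0=1, p1=6, p2=2, p3=2, p4=1) → (p0=0, p1=8, p2=2, p3=2, p4=1)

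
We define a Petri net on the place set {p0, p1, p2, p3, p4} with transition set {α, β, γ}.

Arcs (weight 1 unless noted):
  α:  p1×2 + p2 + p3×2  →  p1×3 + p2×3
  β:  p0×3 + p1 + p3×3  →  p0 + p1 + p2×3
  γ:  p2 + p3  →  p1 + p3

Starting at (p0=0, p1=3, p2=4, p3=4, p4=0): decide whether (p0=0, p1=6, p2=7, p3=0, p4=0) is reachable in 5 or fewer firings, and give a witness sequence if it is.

YES — reachable via ⟨α, γ, α⟩ (3 firings)

step 1: fire α:  (p0=0, p1=3, p2=4, p3=4, p4=0) → (p0=0, p1=4, p2=6, p3=2, p4=0)
step 2: fire γ:  (p0=0, p1=4, p2=6, p3=2, p4=0) → (p0=0, p1=5, p2=5, p3=2, p4=0)
step 3: fire α:  (p0=0, p1=5, p2=5, p3=2, p4=0) → (p0=0, p1=6, p2=7, p3=0, p4=0)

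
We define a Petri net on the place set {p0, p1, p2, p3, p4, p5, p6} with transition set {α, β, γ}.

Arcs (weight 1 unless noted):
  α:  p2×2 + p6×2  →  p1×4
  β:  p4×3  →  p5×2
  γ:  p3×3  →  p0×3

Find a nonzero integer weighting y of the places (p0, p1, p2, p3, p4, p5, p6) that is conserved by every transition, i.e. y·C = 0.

y = (p0:0, p1:1, p2:2, p3:0, p4:0, p5:0, p6:0)

Incidence matrix C (rows=places, cols=transitions):
        α    β    γ
   p0   0    0    3
   p1   4    0    0
   p2  -2    0    0
   p3   0    0   -3
   p4   0   -3    0
   p5   0    2    0
   p6  -2    0    0

Candidate y = [0, 1, 2, 0, 0, 0, 0]; check y·C column-wise:
  col α: 1·4 + 2·-2 + 0·-2 = 0
  col β: 1·0 + 2·0 + 0·-3 + 0·2 = 0
  col γ: 0·3 + 1·0 + 2·0 + 0·-3 = 0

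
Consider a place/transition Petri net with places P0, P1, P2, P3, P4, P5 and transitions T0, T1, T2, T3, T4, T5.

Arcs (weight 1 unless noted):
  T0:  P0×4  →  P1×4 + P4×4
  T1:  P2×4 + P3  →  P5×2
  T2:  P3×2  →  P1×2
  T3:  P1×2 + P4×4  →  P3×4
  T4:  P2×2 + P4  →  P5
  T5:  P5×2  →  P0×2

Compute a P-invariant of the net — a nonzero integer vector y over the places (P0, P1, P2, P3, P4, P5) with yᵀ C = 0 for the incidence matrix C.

y = (P0:3, P1:2, P2:1, P3:2, P4:1, P5:3)

Incidence matrix C (rows=places, cols=transitions):
       T0   T1   T2   T3   T4   T5
   P0  -4    0    0    0    0    2
   P1   4    0    2   -2    0    0
   P2   0   -4    0    0   -2    0
   P3   0   -1   -2    4    0    0
   P4   4    0    0   -4   -1    0
   P5   0    2    0    0    1   -2

Candidate y = [3, 2, 1, 2, 1, 3]; check y·C column-wise:
  col T0: 3·-4 + 2·4 + 1·0 + 2·0 + 1·4 + 3·0 = 0
  col T1: 3·0 + 2·0 + 1·-4 + 2·-1 + 1·0 + 3·2 = 0
  col T2: 3·0 + 2·2 + 1·0 + 2·-2 + 1·0 + 3·0 = 0
  col T3: 3·0 + 2·-2 + 1·0 + 2·4 + 1·-4 + 3·0 = 0
  col T4: 3·0 + 2·0 + 1·-2 + 2·0 + 1·-1 + 3·1 = 0
  col T5: 3·2 + 2·0 + 1·0 + 2·0 + 1·0 + 3·-2 = 0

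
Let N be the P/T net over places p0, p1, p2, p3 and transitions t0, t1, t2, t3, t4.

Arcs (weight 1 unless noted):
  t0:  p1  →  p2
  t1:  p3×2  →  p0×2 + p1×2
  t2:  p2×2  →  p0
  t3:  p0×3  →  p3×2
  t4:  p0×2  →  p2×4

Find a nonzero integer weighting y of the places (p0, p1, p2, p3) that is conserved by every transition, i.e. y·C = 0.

Incidence matrix C (rows=places, cols=transitions):
       t0   t1   t2   t3   t4
   p0   0    2    1   -3   -2
   p1  -1    2    0    0    0
   p2   1    0   -2    0    4
   p3   0   -2    0    2    0

Candidate y = [2, 1, 1, 3]; check y·C column-wise:
  col t0: 2·0 + 1·-1 + 1·1 + 3·0 = 0
  col t1: 2·2 + 1·2 + 1·0 + 3·-2 = 0
  col t2: 2·1 + 1·0 + 1·-2 + 3·0 = 0
  col t3: 2·-3 + 1·0 + 1·0 + 3·2 = 0
  col t4: 2·-2 + 1·0 + 1·4 + 3·0 = 0

y = (p0:2, p1:1, p2:1, p3:3)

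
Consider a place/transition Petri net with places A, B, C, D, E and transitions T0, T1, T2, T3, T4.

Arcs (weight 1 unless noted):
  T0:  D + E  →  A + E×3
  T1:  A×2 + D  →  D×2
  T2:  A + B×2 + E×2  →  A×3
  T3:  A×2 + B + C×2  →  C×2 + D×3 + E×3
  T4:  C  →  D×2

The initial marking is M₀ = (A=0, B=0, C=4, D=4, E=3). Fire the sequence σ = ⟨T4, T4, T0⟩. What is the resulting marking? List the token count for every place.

step 1: fire T4:  (A=0, B=0, C=4, D=4, E=3) → (A=0, B=0, C=3, D=6, E=3)
step 2: fire T4:  (A=0, B=0, C=3, D=6, E=3) → (A=0, B=0, C=2, D=8, E=3)
step 3: fire T0:  (A=0, B=0, C=2, D=8, E=3) → (A=1, B=0, C=2, D=7, E=5)

(A=1, B=0, C=2, D=7, E=5)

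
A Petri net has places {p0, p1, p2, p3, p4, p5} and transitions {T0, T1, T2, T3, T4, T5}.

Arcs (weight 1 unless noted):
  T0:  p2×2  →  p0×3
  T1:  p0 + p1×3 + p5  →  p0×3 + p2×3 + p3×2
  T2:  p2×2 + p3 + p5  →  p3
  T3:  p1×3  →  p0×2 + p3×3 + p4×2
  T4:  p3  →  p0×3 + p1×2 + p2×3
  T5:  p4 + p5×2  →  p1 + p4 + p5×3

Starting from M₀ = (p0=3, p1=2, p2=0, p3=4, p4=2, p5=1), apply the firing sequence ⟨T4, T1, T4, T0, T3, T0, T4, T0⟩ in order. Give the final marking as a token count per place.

(p0=25, p1=2, p2=6, p3=6, p4=4, p5=0)

step 1: fire T4:  (p0=3, p1=2, p2=0, p3=4, p4=2, p5=1) → (p0=6, p1=4, p2=3, p3=3, p4=2, p5=1)
step 2: fire T1:  (p0=6, p1=4, p2=3, p3=3, p4=2, p5=1) → (p0=8, p1=1, p2=6, p3=5, p4=2, p5=0)
step 3: fire T4:  (p0=8, p1=1, p2=6, p3=5, p4=2, p5=0) → (p0=11, p1=3, p2=9, p3=4, p4=2, p5=0)
step 4: fire T0:  (p0=11, p1=3, p2=9, p3=4, p4=2, p5=0) → (p0=14, p1=3, p2=7, p3=4, p4=2, p5=0)
step 5: fire T3:  (p0=14, p1=3, p2=7, p3=4, p4=2, p5=0) → (p0=16, p1=0, p2=7, p3=7, p4=4, p5=0)
step 6: fire T0:  (p0=16, p1=0, p2=7, p3=7, p4=4, p5=0) → (p0=19, p1=0, p2=5, p3=7, p4=4, p5=0)
step 7: fire T4:  (p0=19, p1=0, p2=5, p3=7, p4=4, p5=0) → (p0=22, p1=2, p2=8, p3=6, p4=4, p5=0)
step 8: fire T0:  (p0=22, p1=2, p2=8, p3=6, p4=4, p5=0) → (p0=25, p1=2, p2=6, p3=6, p4=4, p5=0)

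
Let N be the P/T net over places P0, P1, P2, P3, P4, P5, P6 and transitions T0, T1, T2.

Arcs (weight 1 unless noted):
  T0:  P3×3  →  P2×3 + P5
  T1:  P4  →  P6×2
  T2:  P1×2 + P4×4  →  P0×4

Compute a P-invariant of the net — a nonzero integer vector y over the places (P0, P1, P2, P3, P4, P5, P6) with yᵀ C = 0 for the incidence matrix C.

y = (P0:1, P1:2, P2:0, P3:0, P4:0, P5:0, P6:0)

Incidence matrix C (rows=places, cols=transitions):
       T0   T1   T2
   P0   0    0    4
   P1   0    0   -2
   P2   3    0    0
   P3  -3    0    0
   P4   0   -1   -4
   P5   1    0    0
   P6   0    2    0

Candidate y = [1, 2, 0, 0, 0, 0, 0]; check y·C column-wise:
  col T0: 1·0 + 2·0 + 0·3 + 0·-3 + 0·1 = 0
  col T1: 1·0 + 2·0 + 0·-1 + 0·2 = 0
  col T2: 1·4 + 2·-2 + 0·-4 = 0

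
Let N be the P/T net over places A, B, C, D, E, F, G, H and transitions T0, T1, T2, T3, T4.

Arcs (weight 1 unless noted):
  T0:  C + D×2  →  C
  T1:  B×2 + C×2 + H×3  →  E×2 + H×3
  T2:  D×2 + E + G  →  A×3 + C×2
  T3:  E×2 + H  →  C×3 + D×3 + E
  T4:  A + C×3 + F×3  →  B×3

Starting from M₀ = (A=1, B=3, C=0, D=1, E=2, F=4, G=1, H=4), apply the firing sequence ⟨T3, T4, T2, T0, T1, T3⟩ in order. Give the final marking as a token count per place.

step 1: fire T3:  (A=1, B=3, C=0, D=1, E=2, F=4, G=1, H=4) → (A=1, B=3, C=3, D=4, E=1, F=4, G=1, H=3)
step 2: fire T4:  (A=1, B=3, C=3, D=4, E=1, F=4, G=1, H=3) → (A=0, B=6, C=0, D=4, E=1, F=1, G=1, H=3)
step 3: fire T2:  (A=0, B=6, C=0, D=4, E=1, F=1, G=1, H=3) → (A=3, B=6, C=2, D=2, E=0, F=1, G=0, H=3)
step 4: fire T0:  (A=3, B=6, C=2, D=2, E=0, F=1, G=0, H=3) → (A=3, B=6, C=2, D=0, E=0, F=1, G=0, H=3)
step 5: fire T1:  (A=3, B=6, C=2, D=0, E=0, F=1, G=0, H=3) → (A=3, B=4, C=0, D=0, E=2, F=1, G=0, H=3)
step 6: fire T3:  (A=3, B=4, C=0, D=0, E=2, F=1, G=0, H=3) → (A=3, B=4, C=3, D=3, E=1, F=1, G=0, H=2)

(A=3, B=4, C=3, D=3, E=1, F=1, G=0, H=2)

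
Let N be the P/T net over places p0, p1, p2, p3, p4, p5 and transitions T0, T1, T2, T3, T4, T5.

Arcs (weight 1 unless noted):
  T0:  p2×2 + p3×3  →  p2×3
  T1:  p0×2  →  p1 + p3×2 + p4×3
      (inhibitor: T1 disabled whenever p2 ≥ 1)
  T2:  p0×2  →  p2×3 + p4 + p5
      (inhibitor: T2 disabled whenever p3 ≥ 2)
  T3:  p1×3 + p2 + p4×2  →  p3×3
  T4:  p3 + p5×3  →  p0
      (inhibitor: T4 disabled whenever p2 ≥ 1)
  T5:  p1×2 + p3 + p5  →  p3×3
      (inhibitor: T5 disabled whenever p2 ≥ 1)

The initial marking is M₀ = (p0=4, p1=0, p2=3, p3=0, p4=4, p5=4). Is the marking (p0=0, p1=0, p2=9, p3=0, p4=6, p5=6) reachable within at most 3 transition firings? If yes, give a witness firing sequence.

YES — reachable via ⟨T2, T2⟩ (2 firings)

step 1: fire T2:  (p0=4, p1=0, p2=3, p3=0, p4=4, p5=4) → (p0=2, p1=0, p2=6, p3=0, p4=5, p5=5)
step 2: fire T2:  (p0=2, p1=0, p2=6, p3=0, p4=5, p5=5) → (p0=0, p1=0, p2=9, p3=0, p4=6, p5=6)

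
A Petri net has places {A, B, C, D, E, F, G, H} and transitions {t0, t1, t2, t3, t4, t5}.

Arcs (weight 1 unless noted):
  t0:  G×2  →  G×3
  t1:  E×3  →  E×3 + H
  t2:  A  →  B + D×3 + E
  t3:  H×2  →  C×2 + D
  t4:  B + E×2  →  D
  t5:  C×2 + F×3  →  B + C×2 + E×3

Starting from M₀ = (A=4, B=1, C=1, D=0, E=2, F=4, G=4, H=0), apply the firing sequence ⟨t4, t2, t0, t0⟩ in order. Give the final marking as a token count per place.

(A=3, B=1, C=1, D=4, E=1, F=4, G=6, H=0)

step 1: fire t4:  (A=4, B=1, C=1, D=0, E=2, F=4, G=4, H=0) → (A=4, B=0, C=1, D=1, E=0, F=4, G=4, H=0)
step 2: fire t2:  (A=4, B=0, C=1, D=1, E=0, F=4, G=4, H=0) → (A=3, B=1, C=1, D=4, E=1, F=4, G=4, H=0)
step 3: fire t0:  (A=3, B=1, C=1, D=4, E=1, F=4, G=4, H=0) → (A=3, B=1, C=1, D=4, E=1, F=4, G=5, H=0)
step 4: fire t0:  (A=3, B=1, C=1, D=4, E=1, F=4, G=5, H=0) → (A=3, B=1, C=1, D=4, E=1, F=4, G=6, H=0)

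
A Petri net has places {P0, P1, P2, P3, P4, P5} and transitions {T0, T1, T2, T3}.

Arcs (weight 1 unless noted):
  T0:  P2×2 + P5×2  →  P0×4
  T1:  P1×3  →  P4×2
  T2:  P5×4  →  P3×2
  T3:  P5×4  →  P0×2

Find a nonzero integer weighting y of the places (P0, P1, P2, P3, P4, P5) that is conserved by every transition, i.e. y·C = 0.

Incidence matrix C (rows=places, cols=transitions):
       T0   T1   T2   T3
   P0   4    0    0    2
   P1   0   -3    0    0
   P2  -2    0    0    0
   P3   0    0    2    0
   P4   0    2    0    0
   P5  -2    0   -4   -4

Candidate y = [0, 2, 0, 0, 3, 0]; check y·C column-wise:
  col T0: 0·4 + 2·0 + 0·-2 + 3·0 + 0·-2 = 0
  col T1: 2·-3 + 3·2 = 0
  col T2: 2·0 + 0·2 + 3·0 + 0·-4 = 0
  col T3: 0·2 + 2·0 + 3·0 + 0·-4 = 0

y = (P0:0, P1:2, P2:0, P3:0, P4:3, P5:0)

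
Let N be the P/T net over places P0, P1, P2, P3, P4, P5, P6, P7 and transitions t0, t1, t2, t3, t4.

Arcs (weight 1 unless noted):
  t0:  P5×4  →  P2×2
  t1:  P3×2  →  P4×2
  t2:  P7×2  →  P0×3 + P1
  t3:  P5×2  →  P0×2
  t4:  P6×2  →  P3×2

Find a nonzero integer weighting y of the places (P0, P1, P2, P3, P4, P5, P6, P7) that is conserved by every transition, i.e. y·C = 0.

y = (P0:1, P1:-3, P2:2, P3:0, P4:0, P5:1, P6:0, P7:0)

Incidence matrix C (rows=places, cols=transitions):
       t0   t1   t2   t3   t4
   P0   0    0    3    2    0
   P1   0    0    1    0    0
   P2   2    0    0    0    0
   P3   0   -2    0    0    2
   P4   0    2    0    0    0
   P5  -4    0    0   -2    0
   P6   0    0    0    0   -2
   P7   0    0   -2    0    0

Candidate y = [1, -3, 2, 0, 0, 1, 0, 0]; check y·C column-wise:
  col t0: 1·0 + -3·0 + 2·2 + 1·-4 = 0
  col t1: 1·0 + -3·0 + 2·0 + 0·-2 + 0·2 + 1·0 = 0
  col t2: 1·3 + -3·1 + 2·0 + 1·0 + 0·-2 = 0
  col t3: 1·2 + -3·0 + 2·0 + 1·-2 = 0
  col t4: 1·0 + -3·0 + 2·0 + 0·2 + 1·0 + 0·-2 = 0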